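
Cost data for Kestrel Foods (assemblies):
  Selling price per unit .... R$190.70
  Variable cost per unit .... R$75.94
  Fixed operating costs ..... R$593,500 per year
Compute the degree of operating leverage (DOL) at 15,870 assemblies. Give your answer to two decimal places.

1.48

At 15,870 units, contribution = 15,870 × R$114.76 = R$1,821,241.20.
Operating income = contribution − fixed costs = R$1,821,241.20 − R$593,500 = R$1,227,741.20.
So DOL = total CM / EBIT = R$1,821,241.20 / R$1,227,741.20 = 1.4834.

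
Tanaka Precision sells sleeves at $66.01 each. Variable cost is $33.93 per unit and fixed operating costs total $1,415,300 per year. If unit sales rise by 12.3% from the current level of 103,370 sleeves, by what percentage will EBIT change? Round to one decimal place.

Total contribution margin = 103,370 × $32.08 = $3,316,109.60.
EBIT = $3,316,109.60 − $1,415,300 = $1,900,809.60.
Degree of operating leverage = $3,316,109.60 / $1,900,809.60 = 1.7446.
%ΔEBIT = DOL × %ΔSales = 1.7446 × +12.3% = +21.5%.

+21.5%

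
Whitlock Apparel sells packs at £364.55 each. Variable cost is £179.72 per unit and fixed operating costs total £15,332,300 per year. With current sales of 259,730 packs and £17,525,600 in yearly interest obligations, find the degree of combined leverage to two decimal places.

Contribution at this volume is 259,730 × £184.83 = £48,005,895.90.
Subtracting fixed costs: EBIT = £48,005,895.90 − £15,332,300 = £32,673,595.90. Interest = £17,525,600.00, so EBIT − I = £15,147,995.90.
Degree of total leverage = total CM / (EBIT − interest) = £48,005,895.90 / £15,147,995.90 = 3.1691.

3.17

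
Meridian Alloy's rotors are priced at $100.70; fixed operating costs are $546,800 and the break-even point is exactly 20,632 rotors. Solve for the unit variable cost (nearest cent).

$74.20

At break-even, FC = Q × (P − VC), so P − VC = $546,800 ÷ 20,632 = $26.5025.
Hence VC = price − CM = $100.70 − $26.5025 = $74.20.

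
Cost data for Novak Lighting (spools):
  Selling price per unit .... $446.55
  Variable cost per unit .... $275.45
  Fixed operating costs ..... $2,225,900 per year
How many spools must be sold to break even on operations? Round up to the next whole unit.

13,010 spools

Contribution margin per unit = $446.55 − $275.45 = $171.10.
Break-even Q = $2,225,900 / $171.10 = 13,009.35 → 13,010 spools.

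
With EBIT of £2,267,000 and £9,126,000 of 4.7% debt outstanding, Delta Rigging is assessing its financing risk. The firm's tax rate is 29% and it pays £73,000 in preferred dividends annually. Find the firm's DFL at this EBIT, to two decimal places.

Annual interest charges come to £428,922.00.
Preferred dividends grossed up pre-tax: £73,000 / (1 − 0.29) = £102,816.90.
DFL = EBIT ÷ [EBIT − I − D_p/(1−t)] = £2,267,000 ÷ [£2,267,000 − £428,922.00 − £102,816.90] = £2,267,000 ÷ £1,735,261.10 = 1.3064.

1.31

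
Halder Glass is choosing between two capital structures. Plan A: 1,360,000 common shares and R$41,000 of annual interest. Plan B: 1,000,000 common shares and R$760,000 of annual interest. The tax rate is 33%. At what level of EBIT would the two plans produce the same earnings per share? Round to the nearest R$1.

R$2,757,222

At indifference, (EBIT − 41,000)(1 − t)/1,360,000 = (EBIT − 760,000)(1 − t)/1,000,000.
The (1 − t) factor cancels: (EBIT − 41,000) × 1,000,000 = (EBIT − 760,000) × 1,360,000.
EBIT × (1,360,000 − 1,000,000) = 760,000 × 1,360,000 − 41,000 × 1,000,000 = 992,600,000,000, so EBIT = 992,600,000,000 ÷ 360,000 = 2,757,222.22.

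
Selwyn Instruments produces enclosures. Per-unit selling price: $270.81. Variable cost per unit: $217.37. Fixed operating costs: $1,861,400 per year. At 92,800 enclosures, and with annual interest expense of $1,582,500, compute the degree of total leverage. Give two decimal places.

3.27

Contribution at this volume is 92,800 × $53.44 = $4,959,232.00.
Operating income = contribution − fixed costs = $4,959,232.00 − $1,861,400 = $3,097,832.00. Interest = $1,582,500.00.
DOL = $4,959,232.00 ÷ $3,097,832.00 = 1.6009; DFL = $3,097,832.00 ÷ $1,515,332.00 = 2.0443.
Combined leverage = 1.6009 × 2.0443 = 3.2727.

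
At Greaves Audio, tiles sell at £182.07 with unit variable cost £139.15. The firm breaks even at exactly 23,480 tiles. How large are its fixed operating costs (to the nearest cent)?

£1,007,761.60

Unit CM = price − variable cost = £182.07 − £139.15 = £42.92.
Since BE = FC / CM, FC = 23,480 × £42.92 = £1,007,761.60.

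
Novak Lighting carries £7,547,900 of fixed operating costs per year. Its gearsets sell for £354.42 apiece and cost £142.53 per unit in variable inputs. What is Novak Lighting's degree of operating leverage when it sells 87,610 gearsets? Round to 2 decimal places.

1.69

Contribution at this volume is 87,610 × £211.89 = £18,563,682.90.
Operating income = contribution − fixed costs = £18,563,682.90 − £7,547,900 = £11,015,782.90.
Degree of operating leverage = £18,563,682.90 / £11,015,782.90 = 1.6852.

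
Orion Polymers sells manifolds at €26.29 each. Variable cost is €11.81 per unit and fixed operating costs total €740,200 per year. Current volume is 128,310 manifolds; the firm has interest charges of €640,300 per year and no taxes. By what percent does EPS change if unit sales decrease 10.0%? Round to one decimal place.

-38.9%

Contribution at this volume is 128,310 × €14.48 = €1,857,928.80.
Subtracting fixed costs: EBIT = €1,857,928.80 − €740,200 = €1,117,728.80.
Interest = €640,300.00, so EBIT − I = €477,428.80.
DCL = total CM / (EBIT − I) = €1,857,928.80 / €477,428.80 = 3.8915.
%ΔEPS = DCL × %ΔSales = 3.8915 × -10.0% = -38.9%.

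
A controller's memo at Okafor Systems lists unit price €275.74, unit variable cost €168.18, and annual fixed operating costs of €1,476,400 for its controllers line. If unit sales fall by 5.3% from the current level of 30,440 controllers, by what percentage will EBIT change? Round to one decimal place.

At 30,440 units, contribution = 30,440 × €107.56 = €3,274,126.40.
EBIT = €3,274,126.40 − €1,476,400 = €1,797,726.40.
DOL = contribution ÷ EBIT = €3,274,126.40 ÷ €1,797,726.40 = 1.8213.
Operating income changes by 1.8213 × -5.3% = -9.7%.

-9.7%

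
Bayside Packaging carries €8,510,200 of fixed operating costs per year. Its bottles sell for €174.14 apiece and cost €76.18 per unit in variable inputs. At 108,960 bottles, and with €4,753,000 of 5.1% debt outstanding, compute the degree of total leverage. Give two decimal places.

5.56

At 108,960 units, contribution = 108,960 × €97.96 = €10,673,721.60.
Subtracting fixed costs: EBIT = €10,673,721.60 − €8,510,200 = €2,163,521.60. Interest = €242,403.00, so EBIT − I = €1,921,118.60.
DCL = contribution ÷ (EBIT − I) = €10,673,721.60 ÷ €1,921,118.60 = 5.5560.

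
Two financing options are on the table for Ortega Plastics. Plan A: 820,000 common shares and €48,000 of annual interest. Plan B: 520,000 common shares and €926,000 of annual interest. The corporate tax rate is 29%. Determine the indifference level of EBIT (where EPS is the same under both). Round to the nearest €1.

Set EPS_A = EPS_B: (EBIT − €48,000)(1 − 0.29) ÷ 820,000 = (EBIT − €926,000)(1 − 0.29) ÷ 520,000.
Cancelling (1 − t) and cross-multiplying: 520,000·(EBIT − 48,000) = 820,000·(EBIT − 926,000).
Solving, EBIT = (926,000·820,000 − 48,000·520,000) / (820,000 − 520,000) = 734,360,000,000 / 300,000 = 2,447,866.67.

€2,447,867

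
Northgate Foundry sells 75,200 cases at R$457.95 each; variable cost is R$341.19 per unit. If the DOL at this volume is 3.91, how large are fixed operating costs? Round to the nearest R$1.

R$6,534,738

At 75,200 units, contribution = 75,200 × R$116.76 = R$8,780,352.00.
Since DOL = CM ÷ EBIT, EBIT = R$8,780,352.00 ÷ 3.91 = R$2,245,614.32.
Fixed costs = CM − EBIT = R$8,780,352.00 − R$2,245,614.32 = R$6,534,738.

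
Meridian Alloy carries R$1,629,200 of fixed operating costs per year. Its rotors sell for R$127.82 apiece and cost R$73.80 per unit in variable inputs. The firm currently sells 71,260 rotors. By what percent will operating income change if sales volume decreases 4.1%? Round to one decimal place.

Contribution at this volume is 71,260 × R$54.02 = R$3,849,465.20.
EBIT = R$3,849,465.20 − R$1,629,200 = R$2,220,265.20.
DOL = contribution ÷ EBIT = R$3,849,465.20 ÷ R$2,220,265.20 = 1.7338.
So EBIT moves 1.7338 × (-4.1%) = -7.1%.

-7.1%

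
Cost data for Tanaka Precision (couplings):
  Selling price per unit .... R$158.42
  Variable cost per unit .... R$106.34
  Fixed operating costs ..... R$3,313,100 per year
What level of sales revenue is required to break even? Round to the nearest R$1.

R$10,077,982

CM per unit = R$158.42 − R$106.34 = R$52.08; CM ratio = R$52.08 / R$158.42 = 0.3287.
Break-even sales = FC ÷ CM ratio = R$3,313,100 × R$158.42 / R$52.08 = R$10,077,982.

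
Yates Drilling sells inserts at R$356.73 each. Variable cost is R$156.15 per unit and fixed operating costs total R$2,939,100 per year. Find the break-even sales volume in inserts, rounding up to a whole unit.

Contribution margin per unit = R$356.73 − R$156.15 = R$200.58.
Break-even Q = R$2,939,100 / R$200.58 = 14,653.01 → 14,654 inserts.

14,654 inserts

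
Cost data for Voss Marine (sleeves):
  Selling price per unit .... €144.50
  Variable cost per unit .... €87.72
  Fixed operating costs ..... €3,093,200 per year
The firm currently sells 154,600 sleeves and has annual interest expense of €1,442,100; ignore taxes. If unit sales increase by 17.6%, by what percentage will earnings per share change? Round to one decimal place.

Contribution at this volume is 154,600 × €56.78 = €8,778,188.00.
Subtracting fixed costs: EBIT = €8,778,188.00 − €3,093,200 = €5,684,988.00.
After interest of €1,442,100.00, pre-tax earnings = €4,242,888.00.
DCL = total CM / (EBIT − I) = €8,778,188.00 / €4,242,888.00 = 2.0689.
%ΔEPS = DCL × %ΔSales = 2.0689 × +17.6% = +36.4%.

+36.4%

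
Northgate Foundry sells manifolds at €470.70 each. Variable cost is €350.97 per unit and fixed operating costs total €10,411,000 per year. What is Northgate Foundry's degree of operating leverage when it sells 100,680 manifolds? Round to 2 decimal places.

Total contribution margin = 100,680 × €119.73 = €12,054,416.40.
Subtracting fixed costs: EBIT = €12,054,416.40 − €10,411,000 = €1,643,416.40.
Degree of operating leverage = €12,054,416.40 / €1,643,416.40 = 7.3350.

7.33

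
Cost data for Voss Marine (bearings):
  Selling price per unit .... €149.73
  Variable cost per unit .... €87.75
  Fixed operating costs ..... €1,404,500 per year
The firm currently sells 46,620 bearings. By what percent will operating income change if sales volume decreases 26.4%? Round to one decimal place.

-51.4%

At 46,620 units, contribution = 46,620 × €61.98 = €2,889,507.60.
EBIT = €2,889,507.60 − €1,404,500 = €1,485,007.60.
So DOL = total CM / EBIT = €2,889,507.60 / €1,485,007.60 = 1.9458.
So EBIT moves 1.9458 × (-26.4%) = -51.4%.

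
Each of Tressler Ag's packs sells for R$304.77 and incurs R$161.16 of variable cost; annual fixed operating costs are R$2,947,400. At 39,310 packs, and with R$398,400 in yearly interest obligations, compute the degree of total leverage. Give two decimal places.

At 39,310 units, contribution = 39,310 × R$143.61 = R$5,645,309.10.
EBIT = R$5,645,309.10 − R$2,947,400 = R$2,697,909.10. Interest = R$398,400.00, so EBIT − I = R$2,299,509.10.
DCL = contribution ÷ (EBIT − I) = R$5,645,309.10 ÷ R$2,299,509.10 = 2.4550.

2.46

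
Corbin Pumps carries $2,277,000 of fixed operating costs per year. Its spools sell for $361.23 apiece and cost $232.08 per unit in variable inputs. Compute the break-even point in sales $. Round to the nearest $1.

$6,368,724

Contribution margin per unit = $361.23 − $232.08 = $129.15, a CM ratio of $129.15 ÷ $361.23 = 0.3575.
Break-even sales = FC ÷ CM ratio = $2,277,000 × $361.23 / $129.15 = $6,368,724.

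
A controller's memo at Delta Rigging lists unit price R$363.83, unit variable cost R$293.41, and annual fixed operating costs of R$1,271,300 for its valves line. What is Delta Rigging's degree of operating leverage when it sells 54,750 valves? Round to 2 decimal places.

1.49

Total contribution margin = 54,750 × R$70.42 = R$3,855,495.00.
Operating income = contribution − fixed costs = R$3,855,495.00 − R$1,271,300 = R$2,584,195.00.
So DOL = total CM / EBIT = R$3,855,495.00 / R$2,584,195.00 = 1.4920.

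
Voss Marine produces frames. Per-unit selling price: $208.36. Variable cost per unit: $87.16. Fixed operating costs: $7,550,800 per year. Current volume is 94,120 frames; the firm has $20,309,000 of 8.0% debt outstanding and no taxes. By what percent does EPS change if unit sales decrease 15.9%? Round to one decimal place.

Contribution at this volume is 94,120 × $121.20 = $11,407,344.00.
Operating income = contribution − fixed costs = $11,407,344.00 − $7,550,800 = $3,856,544.00.
Interest = $1,624,720.00, so EBIT − I = $2,231,824.00.
DCL = total CM / (EBIT − I) = $11,407,344.00 / $2,231,824.00 = 5.1112.
%ΔEPS = DCL × %ΔSales = 5.1112 × -15.9% = -81.3%.

-81.3%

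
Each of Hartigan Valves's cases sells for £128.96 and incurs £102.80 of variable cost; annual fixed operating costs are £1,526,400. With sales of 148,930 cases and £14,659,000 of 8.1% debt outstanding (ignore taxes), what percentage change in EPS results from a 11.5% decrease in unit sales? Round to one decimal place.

Total contribution margin = 148,930 × £26.16 = £3,896,008.80.
EBIT = £3,896,008.80 − £1,526,400 = £2,369,608.80.
Interest = £1,187,379.00, so EBIT − I = £1,182,229.80.
DCL = total CM / (EBIT − I) = £3,896,008.80 / £1,182,229.80 = 3.2955.
%ΔEPS = DCL × %ΔSales = 3.2955 × -11.5% = -37.9%.

-37.9%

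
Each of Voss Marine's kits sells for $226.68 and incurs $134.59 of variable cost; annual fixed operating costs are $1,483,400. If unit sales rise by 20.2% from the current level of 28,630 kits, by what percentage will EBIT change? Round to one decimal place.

+46.2%

Contribution at this volume is 28,630 × $92.09 = $2,636,536.70.
Subtracting fixed costs: EBIT = $2,636,536.70 − $1,483,400 = $1,153,136.70.
Degree of operating leverage = $2,636,536.70 / $1,153,136.70 = 2.2864.
%ΔEBIT = DOL × %ΔSales = 2.2864 × +20.2% = +46.2%.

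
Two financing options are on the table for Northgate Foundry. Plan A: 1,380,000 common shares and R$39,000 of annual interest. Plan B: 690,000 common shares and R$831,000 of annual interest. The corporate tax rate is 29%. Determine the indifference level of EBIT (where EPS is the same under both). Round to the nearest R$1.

At indifference, (EBIT − 39,000)(1 − t)/1,380,000 = (EBIT − 831,000)(1 − t)/690,000.
The (1 − t) factor cancels: (EBIT − 39,000) × 690,000 = (EBIT − 831,000) × 1,380,000.
EBIT × (1,380,000 − 690,000) = 831,000 × 1,380,000 − 39,000 × 690,000 = 1,119,870,000,000, so EBIT = 1,119,870,000,000 ÷ 690,000 = 1,623,000.00.

R$1,623,000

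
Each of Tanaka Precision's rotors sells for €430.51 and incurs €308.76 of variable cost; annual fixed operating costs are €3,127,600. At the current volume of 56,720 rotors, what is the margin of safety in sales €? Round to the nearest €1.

€13,359,282

Contribution margin per unit = €430.51 − €308.76 = €121.75. Break-even units = €3,127,600 ÷ €121.75 = 25,688.71; break-even revenue = 25,688.71 × €430.51 = €11,059,244.98.
Current sales = 56,720 × €430.51 = €24,418,527.20.
Margin of safety = €24,418,527.20 − €11,059,244.98 = €13,359,282.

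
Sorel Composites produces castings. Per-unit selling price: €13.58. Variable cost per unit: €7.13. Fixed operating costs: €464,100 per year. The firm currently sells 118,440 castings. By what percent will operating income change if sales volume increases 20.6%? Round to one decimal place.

+52.5%

Total contribution margin = 118,440 × €6.45 = €763,938.00.
EBIT = €763,938.00 − €464,100 = €299,838.00.
So DOL = total CM / EBIT = €763,938.00 / €299,838.00 = 2.5478.
Operating income changes by 2.5478 × +20.6% = +52.5%.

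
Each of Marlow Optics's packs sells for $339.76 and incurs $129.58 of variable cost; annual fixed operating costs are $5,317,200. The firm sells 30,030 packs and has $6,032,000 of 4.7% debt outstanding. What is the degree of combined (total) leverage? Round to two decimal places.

8.88

Total contribution margin = 30,030 × $210.18 = $6,311,705.40.
Operating income = contribution − fixed costs = $6,311,705.40 − $5,317,200 = $994,505.40. Interest = $283,504.00, so EBIT − I = $711,001.40.
Degree of total leverage = total CM / (EBIT − interest) = $6,311,705.40 / $711,001.40 = 8.8772.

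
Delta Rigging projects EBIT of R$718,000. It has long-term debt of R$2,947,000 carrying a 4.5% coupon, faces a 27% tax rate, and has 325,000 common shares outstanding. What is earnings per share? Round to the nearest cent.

Pre-tax income = R$718,000 − R$132,615.00 = R$585,385.00.
Net income = R$585,385.00 × (1 − 0.27) = R$427,331.05.
Per share: R$427,331.05 / 325,000 shares = R$1.31.

R$1.31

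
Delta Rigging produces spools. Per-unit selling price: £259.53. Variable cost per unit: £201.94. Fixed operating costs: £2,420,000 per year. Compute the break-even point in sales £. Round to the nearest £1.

£10,905,758

CM per unit = £259.53 − £201.94 = £57.59; CM ratio = £57.59 / £259.53 = 0.2219.
Break-even sales = FC ÷ CM ratio = £2,420,000 × £259.53 / £57.59 = £10,905,758.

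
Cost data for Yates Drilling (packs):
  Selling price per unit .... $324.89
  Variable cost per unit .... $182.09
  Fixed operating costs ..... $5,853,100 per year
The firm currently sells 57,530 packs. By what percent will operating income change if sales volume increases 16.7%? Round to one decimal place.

+58.1%

Contribution at this volume is 57,530 × $142.80 = $8,215,284.00.
Operating income = contribution − fixed costs = $8,215,284.00 − $5,853,100 = $2,362,184.00.
So DOL = total CM / EBIT = $8,215,284.00 / $2,362,184.00 = 3.4778.
%ΔEBIT = DOL × %ΔSales = 3.4778 × +16.7% = +58.1%.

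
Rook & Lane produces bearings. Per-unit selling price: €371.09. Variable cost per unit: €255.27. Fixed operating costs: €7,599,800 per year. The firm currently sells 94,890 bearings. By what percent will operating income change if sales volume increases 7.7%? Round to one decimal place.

+25.0%

Contribution at this volume is 94,890 × €115.82 = €10,990,159.80.
Subtracting fixed costs: EBIT = €10,990,159.80 − €7,599,800 = €3,390,359.80.
DOL = contribution ÷ EBIT = €10,990,159.80 ÷ €3,390,359.80 = 3.2416.
So EBIT moves 3.2416 × (+7.7%) = +25.0%.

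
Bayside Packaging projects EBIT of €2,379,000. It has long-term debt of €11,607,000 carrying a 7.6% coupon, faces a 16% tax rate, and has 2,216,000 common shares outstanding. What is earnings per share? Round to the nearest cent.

Interest = €882,132.00, so EBT = €2,379,000 − €882,132.00 = €1,496,868.00.
After tax at 16%: net income = €1,496,868.00 × 0.84 = €1,257,369.12.
Per share: €1,257,369.12 / 2,216,000 shares = €0.57.

€0.57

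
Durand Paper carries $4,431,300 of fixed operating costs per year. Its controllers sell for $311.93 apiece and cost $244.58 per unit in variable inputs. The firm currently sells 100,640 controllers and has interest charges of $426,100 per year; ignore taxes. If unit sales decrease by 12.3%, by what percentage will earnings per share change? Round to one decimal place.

-43.4%

Contribution at this volume is 100,640 × $67.35 = $6,778,104.00.
Operating income = contribution − fixed costs = $6,778,104.00 − $4,431,300 = $2,346,804.00.
Interest = $426,100.00, so EBIT − I = $1,920,704.00.
DCL = total CM / (EBIT − I) = $6,778,104.00 / $1,920,704.00 = 3.5290.
EPS therefore changes by 3.5290 × (-12.3%) = -43.4%.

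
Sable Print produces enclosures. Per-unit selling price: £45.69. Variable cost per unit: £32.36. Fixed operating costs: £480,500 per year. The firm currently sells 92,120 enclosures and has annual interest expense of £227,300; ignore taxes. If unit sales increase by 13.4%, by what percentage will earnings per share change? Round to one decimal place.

Contribution at this volume is 92,120 × £13.33 = £1,227,959.60.
Operating income = contribution − fixed costs = £1,227,959.60 − £480,500 = £747,459.60.
After interest of £227,300.00, pre-tax earnings = £520,159.60.
DCL = total CM / (EBIT − I) = £1,227,959.60 / £520,159.60 = 2.3607.
%ΔEPS = DCL × %ΔSales = 2.3607 × +13.4% = +31.6%.

+31.6%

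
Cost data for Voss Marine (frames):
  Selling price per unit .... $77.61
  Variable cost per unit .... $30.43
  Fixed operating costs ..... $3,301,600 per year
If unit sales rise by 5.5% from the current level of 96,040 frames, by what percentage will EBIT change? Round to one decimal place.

+20.3%

At 96,040 units, contribution = 96,040 × $47.18 = $4,531,167.20.
Operating income = contribution − fixed costs = $4,531,167.20 − $3,301,600 = $1,229,567.20.
DOL = contribution ÷ EBIT = $4,531,167.20 ÷ $1,229,567.20 = 3.6852.
Operating income changes by 3.6852 × +5.5% = +20.3%.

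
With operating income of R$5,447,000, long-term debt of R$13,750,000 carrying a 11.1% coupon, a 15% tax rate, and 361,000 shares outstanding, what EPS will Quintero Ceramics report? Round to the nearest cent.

Interest = R$1,526,250.00, so EBT = R$5,447,000 − R$1,526,250.00 = R$3,920,750.00.
After tax at 15%: net income = R$3,920,750.00 × 0.85 = R$3,332,637.50.
EPS = R$3,332,637.50 ÷ 361,000 = R$9.23.

R$9.23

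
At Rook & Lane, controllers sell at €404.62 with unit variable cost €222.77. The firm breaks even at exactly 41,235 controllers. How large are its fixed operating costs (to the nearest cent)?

Each unit contributes €404.62 − €222.77 = €181.85.
Fixed costs = break-even units × CM = 41,235 × €181.85 = €7,498,584.75.

€7,498,584.75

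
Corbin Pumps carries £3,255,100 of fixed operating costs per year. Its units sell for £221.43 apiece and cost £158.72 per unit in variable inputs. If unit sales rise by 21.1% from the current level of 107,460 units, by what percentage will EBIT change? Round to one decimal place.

+40.8%

Total contribution margin = 107,460 × £62.71 = £6,738,816.60.
EBIT = £6,738,816.60 − £3,255,100 = £3,483,716.60.
Degree of operating leverage = £6,738,816.60 / £3,483,716.60 = 1.9344.
%ΔEBIT = DOL × %ΔSales = 1.9344 × +21.1% = +40.8%.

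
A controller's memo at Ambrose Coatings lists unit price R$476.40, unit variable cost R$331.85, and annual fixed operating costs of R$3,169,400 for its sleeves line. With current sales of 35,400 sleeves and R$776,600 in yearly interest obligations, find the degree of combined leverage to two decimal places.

Total contribution margin = 35,400 × R$144.55 = R$5,117,070.00.
Operating income = contribution − fixed costs = R$5,117,070.00 − R$3,169,400 = R$1,947,670.00. Interest = R$776,600.00, so EBIT − I = R$1,171,070.00.
Degree of total leverage = total CM / (EBIT − interest) = R$5,117,070.00 / R$1,171,070.00 = 4.3696.

4.37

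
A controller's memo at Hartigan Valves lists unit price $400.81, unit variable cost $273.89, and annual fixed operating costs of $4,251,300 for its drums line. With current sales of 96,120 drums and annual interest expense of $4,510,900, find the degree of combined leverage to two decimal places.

Contribution at this volume is 96,120 × $126.92 = $12,199,550.40.
Operating income = contribution − fixed costs = $12,199,550.40 − $4,251,300 = $7,948,250.40. Interest = $4,510,900.00.
DOL = $12,199,550.40 ÷ $7,948,250.40 = 1.5349; DFL = $7,948,250.40 ÷ $3,437,350.40 = 2.3123.
DCL = DOL × DFL = 1.5349 × 2.3123 = 3.5491.

3.55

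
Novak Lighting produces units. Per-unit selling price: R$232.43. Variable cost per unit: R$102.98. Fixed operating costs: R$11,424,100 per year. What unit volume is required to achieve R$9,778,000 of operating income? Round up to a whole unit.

163,787 units

Contribution margin per unit = R$232.43 − R$102.98 = R$129.45.
Need Q such that Q × R$129.45 − R$11,424,100 = R$9,778,000, i.e. Q = R$21,202,100 / R$129.45 = 163,786.02 → 163,787.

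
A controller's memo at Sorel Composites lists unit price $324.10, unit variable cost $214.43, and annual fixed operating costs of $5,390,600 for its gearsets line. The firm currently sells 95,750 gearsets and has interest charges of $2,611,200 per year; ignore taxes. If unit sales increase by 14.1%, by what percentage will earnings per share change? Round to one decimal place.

At 95,750 units, contribution = 95,750 × $109.67 = $10,500,902.50.
Subtracting fixed costs: EBIT = $10,500,902.50 − $5,390,600 = $5,110,302.50.
After interest of $2,611,200.00, pre-tax earnings = $2,499,102.50.
DCL = total CM / (EBIT − I) = $10,500,902.50 / $2,499,102.50 = 4.2019.
%ΔEPS = DCL × %ΔSales = 4.2019 × +14.1% = +59.2%.

+59.2%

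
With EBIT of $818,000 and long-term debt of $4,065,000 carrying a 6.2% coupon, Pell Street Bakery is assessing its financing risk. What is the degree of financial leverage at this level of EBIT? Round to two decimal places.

Interest = $252,030.00.
Degree of financial leverage = EBIT / (EBIT − interest) = $818,000 / $565,970.00 = 1.4453.

1.45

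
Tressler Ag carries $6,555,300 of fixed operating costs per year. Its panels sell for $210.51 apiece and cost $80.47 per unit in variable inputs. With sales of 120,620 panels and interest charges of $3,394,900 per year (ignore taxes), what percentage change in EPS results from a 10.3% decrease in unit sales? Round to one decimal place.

-28.2%

Contribution at this volume is 120,620 × $130.04 = $15,685,424.80.
Subtracting fixed costs: EBIT = $15,685,424.80 − $6,555,300 = $9,130,124.80.
After interest of $3,394,900.00, pre-tax earnings = $5,735,224.80.
Degree of combined leverage = contribution ÷ (EBIT − I) = $15,685,424.80 ÷ $5,735,224.80 = 2.7349.
EPS therefore changes by 2.7349 × (-10.3%) = -28.2%.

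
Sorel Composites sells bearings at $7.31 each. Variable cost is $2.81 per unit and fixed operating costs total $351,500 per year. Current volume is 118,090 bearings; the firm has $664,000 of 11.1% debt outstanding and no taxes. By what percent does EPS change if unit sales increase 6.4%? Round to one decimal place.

Total contribution margin = 118,090 × $4.50 = $531,405.00.
Operating income = contribution − fixed costs = $531,405.00 − $351,500 = $179,905.00.
After interest of $73,704.00, pre-tax earnings = $106,201.00.
Degree of combined leverage = contribution ÷ (EBIT − I) = $531,405.00 ÷ $106,201.00 = 5.0038.
EPS therefore changes by 5.0038 × (+6.4%) = +32.0%.

+32.0%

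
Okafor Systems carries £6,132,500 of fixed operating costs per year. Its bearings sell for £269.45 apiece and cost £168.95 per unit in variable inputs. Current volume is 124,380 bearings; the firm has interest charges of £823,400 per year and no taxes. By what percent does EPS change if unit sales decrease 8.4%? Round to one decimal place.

-18.9%

Total contribution margin = 124,380 × £100.50 = £12,500,190.00.
Operating income = contribution − fixed costs = £12,500,190.00 − £6,132,500 = £6,367,690.00.
Interest = £823,400.00, so EBIT − I = £5,544,290.00.
Degree of combined leverage = contribution ÷ (EBIT − I) = £12,500,190.00 ÷ £5,544,290.00 = 2.2546.
EPS therefore changes by 2.2546 × (-8.4%) = -18.9%.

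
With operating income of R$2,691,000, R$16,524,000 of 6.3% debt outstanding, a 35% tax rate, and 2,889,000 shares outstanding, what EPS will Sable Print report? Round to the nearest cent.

Interest = R$1,041,012.00, so EBT = R$2,691,000 − R$1,041,012.00 = R$1,649,988.00.
Net income = R$1,649,988.00 × (1 − 0.35) = R$1,072,492.20.
Per share: R$1,072,492.20 / 2,889,000 shares = R$0.37.

R$0.37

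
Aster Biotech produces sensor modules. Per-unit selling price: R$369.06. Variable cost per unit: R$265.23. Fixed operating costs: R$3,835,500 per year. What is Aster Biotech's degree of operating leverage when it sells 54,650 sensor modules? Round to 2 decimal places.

3.09

At 54,650 units, contribution = 54,650 × R$103.83 = R$5,674,309.50.
EBIT = R$5,674,309.50 − R$3,835,500 = R$1,838,809.50.
DOL = contribution ÷ EBIT = R$5,674,309.50 ÷ R$1,838,809.50 = 3.0859.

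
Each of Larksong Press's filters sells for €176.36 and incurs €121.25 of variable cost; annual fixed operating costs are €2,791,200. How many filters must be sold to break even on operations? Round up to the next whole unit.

50,648 filters

Each unit contributes €176.36 − €121.25 = €55.11.
Units to break even: €2,791,200 ÷ €55.11 = 50,647.80, rounded up to 50,648.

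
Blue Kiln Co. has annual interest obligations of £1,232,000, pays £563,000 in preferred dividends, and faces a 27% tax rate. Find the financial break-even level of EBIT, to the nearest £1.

£2,003,233

Preferred dividends are paid after tax, so their pre-tax equivalent is £563,000 ÷ (1 − 0.27) = £771,232.88.
EPS = 0 when EBIT covers interest plus the pre-tax preferred burden: £1,232,000 + £771,232.88 = £2,003,232.88.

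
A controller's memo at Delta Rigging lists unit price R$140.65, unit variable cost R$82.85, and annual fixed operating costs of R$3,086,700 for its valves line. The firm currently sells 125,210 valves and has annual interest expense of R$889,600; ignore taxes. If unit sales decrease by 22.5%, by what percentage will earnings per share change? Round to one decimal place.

Contribution at this volume is 125,210 × R$57.80 = R$7,237,138.00.
Subtracting fixed costs: EBIT = R$7,237,138.00 − R$3,086,700 = R$4,150,438.00.
Interest = R$889,600.00, so EBIT − I = R$3,260,838.00.
DCL = total CM / (EBIT − I) = R$7,237,138.00 / R$3,260,838.00 = 2.2194.
EPS therefore changes by 2.2194 × (-22.5%) = -49.9%.

-49.9%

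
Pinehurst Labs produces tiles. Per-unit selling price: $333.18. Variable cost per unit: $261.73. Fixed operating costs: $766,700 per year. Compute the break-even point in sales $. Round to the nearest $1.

$3,575,215

CM per unit = $333.18 − $261.73 = $71.45; CM ratio = $71.45 / $333.18 = 0.2144.
Break-even revenue = fixed costs × price ÷ CM = $766,700 × $333.18 ÷ $71.45 = $3,575,215.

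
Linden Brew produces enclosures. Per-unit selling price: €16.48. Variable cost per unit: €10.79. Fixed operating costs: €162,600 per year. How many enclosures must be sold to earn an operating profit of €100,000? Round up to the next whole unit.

Unit CM = price − variable cost = €16.48 − €10.79 = €5.69.
Units = (FC + target) / CM = (€162,600 + €100,000) / €5.69 = 46,151.14, so 46,152 enclosures.

46,152 enclosures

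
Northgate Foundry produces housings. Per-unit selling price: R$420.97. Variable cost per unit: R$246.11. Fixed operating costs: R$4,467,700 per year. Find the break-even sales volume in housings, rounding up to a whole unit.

Contribution margin per unit = R$420.97 − R$246.11 = R$174.86.
Units to break even: R$4,467,700 ÷ R$174.86 = 25,550.15, rounded up to 25,551.

25,551 housings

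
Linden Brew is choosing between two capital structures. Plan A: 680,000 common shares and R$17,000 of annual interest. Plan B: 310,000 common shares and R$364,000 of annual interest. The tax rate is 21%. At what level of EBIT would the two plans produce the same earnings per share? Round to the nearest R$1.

R$654,730

Set EPS_A = EPS_B: (EBIT − R$17,000)(1 − 0.21) ÷ 680,000 = (EBIT − R$364,000)(1 − 0.21) ÷ 310,000.
The (1 − t) factor cancels: (EBIT − 17,000) × 310,000 = (EBIT − 364,000) × 680,000.
EBIT × (680,000 − 310,000) = 364,000 × 680,000 − 17,000 × 310,000 = 242,250,000,000, so EBIT = 242,250,000,000 ÷ 370,000 = 654,729.73.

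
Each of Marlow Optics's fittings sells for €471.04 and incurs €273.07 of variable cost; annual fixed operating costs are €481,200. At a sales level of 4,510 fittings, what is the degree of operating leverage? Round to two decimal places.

2.17

Contribution at this volume is 4,510 × €197.97 = €892,844.70.
EBIT = €892,844.70 − €481,200 = €411,644.70.
DOL = contribution ÷ EBIT = €892,844.70 ÷ €411,644.70 = 2.1690.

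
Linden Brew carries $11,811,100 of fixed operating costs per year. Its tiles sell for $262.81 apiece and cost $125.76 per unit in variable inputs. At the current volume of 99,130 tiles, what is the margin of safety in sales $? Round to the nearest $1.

Each unit contributes $262.81 − $125.76 = $137.05. Break-even units = $11,811,100 ÷ $137.05 = 86,180.96; break-even revenue = 86,180.96 × $262.81 = $22,649,217.01.
Current sales = 99,130 × $262.81 = $26,052,355.30.
Margin of safety = $26,052,355.30 − $22,649,217.01 = $3,403,138.

$3,403,138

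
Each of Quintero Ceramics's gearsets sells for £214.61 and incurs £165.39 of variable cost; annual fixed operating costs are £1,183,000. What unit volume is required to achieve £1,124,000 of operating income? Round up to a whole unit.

Contribution margin per unit = £214.61 − £165.39 = £49.22.
Required volume = (fixed costs + target profit) ÷ CM = (£1,183,000 + £1,124,000) ÷ £49.22 = 46,871.19, so 46,872 gearsets.

46,872 gearsets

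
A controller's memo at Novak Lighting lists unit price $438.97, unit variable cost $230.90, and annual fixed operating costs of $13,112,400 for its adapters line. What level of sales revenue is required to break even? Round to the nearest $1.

$27,663,528

Contribution margin per unit = $438.97 − $230.90 = $208.07, a CM ratio of $208.07 ÷ $438.97 = 0.4740.
Break-even revenue = fixed costs × price ÷ CM = $13,112,400 × $438.97 ÷ $208.07 = $27,663,528.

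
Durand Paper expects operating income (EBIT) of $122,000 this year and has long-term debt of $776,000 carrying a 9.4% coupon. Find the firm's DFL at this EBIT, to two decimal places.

2.49

Interest = $72,944.00.
DFL = EBIT ÷ (EBIT − I) = $122,000 ÷ ($122,000 − $72,944.00) = $122,000 ÷ $49,056.00 = 2.4870.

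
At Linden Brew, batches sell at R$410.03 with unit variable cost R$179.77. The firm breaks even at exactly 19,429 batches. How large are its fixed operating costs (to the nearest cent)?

Unit CM = price − variable cost = R$410.03 − R$179.77 = R$230.26.
Fixed costs = break-even units × CM = 19,429 × R$230.26 = R$4,473,721.54.

R$4,473,721.54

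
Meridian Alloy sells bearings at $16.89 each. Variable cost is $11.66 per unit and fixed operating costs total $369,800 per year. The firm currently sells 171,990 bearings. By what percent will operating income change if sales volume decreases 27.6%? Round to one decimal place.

Total contribution margin = 171,990 × $5.23 = $899,507.70.
Subtracting fixed costs: EBIT = $899,507.70 − $369,800 = $529,707.70.
So DOL = total CM / EBIT = $899,507.70 / $529,707.70 = 1.6981.
So EBIT moves 1.6981 × (-27.6%) = -46.9%.

-46.9%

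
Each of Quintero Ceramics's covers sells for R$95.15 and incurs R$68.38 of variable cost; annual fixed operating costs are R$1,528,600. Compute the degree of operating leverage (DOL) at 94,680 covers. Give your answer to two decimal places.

2.52

At 94,680 units, contribution = 94,680 × R$26.77 = R$2,534,583.60.
Subtracting fixed costs: EBIT = R$2,534,583.60 − R$1,528,600 = R$1,005,983.60.
DOL = contribution ÷ EBIT = R$2,534,583.60 ÷ R$1,005,983.60 = 2.5195.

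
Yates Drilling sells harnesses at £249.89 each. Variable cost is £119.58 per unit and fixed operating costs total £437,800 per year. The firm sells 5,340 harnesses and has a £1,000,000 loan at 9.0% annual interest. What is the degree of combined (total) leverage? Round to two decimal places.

4.14

At 5,340 units, contribution = 5,340 × £130.31 = £695,855.40.
Operating income = contribution − fixed costs = £695,855.40 − £437,800 = £258,055.40. Interest = £90,000.00, so EBIT − I = £168,055.40.
Degree of total leverage = total CM / (EBIT − interest) = £695,855.40 / £168,055.40 = 4.1406.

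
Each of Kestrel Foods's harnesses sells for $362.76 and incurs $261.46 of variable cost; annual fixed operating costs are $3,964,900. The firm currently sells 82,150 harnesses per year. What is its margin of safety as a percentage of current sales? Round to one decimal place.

Each unit contributes $362.76 − $261.46 = $101.30. Break-even units = $3,964,900 ÷ $101.30 = 39,140.18; break-even revenue = 39,140.18 × $362.76 = $14,198,490.86.
Actual sales revenue = 82,150 × $362.76 = $29,800,734.00.
Margin of safety = ($29,800,734.00 − $14,198,490.86) ÷ $29,800,734.00 = 52.4%.

52.4%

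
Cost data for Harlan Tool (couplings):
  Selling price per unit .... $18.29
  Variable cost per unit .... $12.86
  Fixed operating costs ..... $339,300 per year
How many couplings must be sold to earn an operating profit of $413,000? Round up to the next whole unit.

138,546 couplings

Contribution margin per unit = $18.29 − $12.86 = $5.43.
Units = (FC + target) / CM = ($339,300 + $413,000) / $5.43 = 138,545.12, so 138,546 couplings.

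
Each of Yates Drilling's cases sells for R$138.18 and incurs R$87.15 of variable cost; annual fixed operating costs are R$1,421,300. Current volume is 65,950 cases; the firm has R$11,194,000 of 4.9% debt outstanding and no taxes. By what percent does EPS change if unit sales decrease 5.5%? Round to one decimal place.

Total contribution margin = 65,950 × R$51.03 = R$3,365,428.50.
EBIT = R$3,365,428.50 − R$1,421,300 = R$1,944,128.50.
Interest = R$548,506.00, so EBIT − I = R$1,395,622.50.
Degree of combined leverage = contribution ÷ (EBIT − I) = R$3,365,428.50 ÷ R$1,395,622.50 = 2.4114.
EPS therefore changes by 2.4114 × (-5.5%) = -13.3%.

-13.3%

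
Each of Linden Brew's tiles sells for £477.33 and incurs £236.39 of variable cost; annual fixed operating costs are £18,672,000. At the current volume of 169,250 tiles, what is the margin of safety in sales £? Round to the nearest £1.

Each unit contributes £477.33 − £236.39 = £240.94. Break-even units = £18,672,000 ÷ £240.94 = 77,496.47; break-even revenue = 77,496.47 × £477.33 = £36,991,391.05.
Current sales = 169,250 × £477.33 = £80,788,102.50.
Margin of safety = £80,788,102.50 − £36,991,391.05 = £43,796,711.

£43,796,711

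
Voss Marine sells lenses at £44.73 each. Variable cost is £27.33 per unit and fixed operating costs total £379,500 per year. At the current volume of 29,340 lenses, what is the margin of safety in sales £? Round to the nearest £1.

Contribution margin per unit = £44.73 − £27.33 = £17.40. Break-even units = £379,500 ÷ £17.40 = 21,810.34; break-even revenue = 21,810.34 × £44.73 = £975,576.72.
Current sales = 29,340 × £44.73 = £1,312,378.20.
Margin of safety = £1,312,378.20 − £975,576.72 = £336,801.

£336,801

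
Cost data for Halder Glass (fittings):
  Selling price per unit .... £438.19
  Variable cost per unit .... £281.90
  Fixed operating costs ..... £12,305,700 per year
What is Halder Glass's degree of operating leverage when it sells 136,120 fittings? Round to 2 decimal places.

2.37

At 136,120 units, contribution = 136,120 × £156.29 = £21,274,194.80.
EBIT = £21,274,194.80 − £12,305,700 = £8,968,494.80.
So DOL = total CM / EBIT = £21,274,194.80 / £8,968,494.80 = 2.3721.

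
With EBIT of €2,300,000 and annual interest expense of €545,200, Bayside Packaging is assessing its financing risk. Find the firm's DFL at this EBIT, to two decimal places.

Interest = €545,200.00.
Degree of financial leverage = EBIT / (EBIT − interest) = €2,300,000 / €1,754,800.00 = 1.3107.

1.31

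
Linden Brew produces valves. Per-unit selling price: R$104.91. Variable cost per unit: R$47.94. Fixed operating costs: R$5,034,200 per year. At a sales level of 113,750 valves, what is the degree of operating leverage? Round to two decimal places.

Contribution at this volume is 113,750 × R$56.97 = R$6,480,337.50.
Operating income = contribution − fixed costs = R$6,480,337.50 − R$5,034,200 = R$1,446,137.50.
DOL = contribution ÷ EBIT = R$6,480,337.50 ÷ R$1,446,137.50 = 4.4811.

4.48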